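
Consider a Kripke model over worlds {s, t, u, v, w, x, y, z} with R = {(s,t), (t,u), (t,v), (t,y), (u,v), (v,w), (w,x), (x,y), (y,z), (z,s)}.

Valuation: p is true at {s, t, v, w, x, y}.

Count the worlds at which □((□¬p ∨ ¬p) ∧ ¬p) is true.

1

s: successors {t}; (□¬p ∨ ¬p) ∧ ¬p there: t:F. ✗
t: successors {u, v, y}; (□¬p ∨ ¬p) ∧ ¬p there: u:T, v:F, y:F. ✗
u: successors {v}; (□¬p ∨ ¬p) ∧ ¬p there: v:F. ✗
v: successors {w}; (□¬p ∨ ¬p) ∧ ¬p there: w:F. ✗
w: successors {x}; (□¬p ∨ ¬p) ∧ ¬p there: x:F. ✗
x: successors {y}; (□¬p ∨ ¬p) ∧ ¬p there: y:F. ✗
y: successors {z}; (□¬p ∨ ¬p) ∧ ¬p there: z:T. ✓
z: successors {s}; (□¬p ∨ ¬p) ∧ ¬p there: s:F. ✗
Satisfying worlds: {y}.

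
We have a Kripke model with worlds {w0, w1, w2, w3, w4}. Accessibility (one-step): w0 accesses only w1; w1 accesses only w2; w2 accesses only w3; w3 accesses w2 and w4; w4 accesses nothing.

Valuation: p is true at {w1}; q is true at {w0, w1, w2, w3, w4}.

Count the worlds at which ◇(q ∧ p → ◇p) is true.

w0: successors {w1}; q ∧ p → ◇p there: w1:F. ✗
w1: successors {w2}; q ∧ p → ◇p there: w2:T. ✓
w2: successors {w3}; q ∧ p → ◇p there: w3:T. ✓
w3: successors {w2, w4}; q ∧ p → ◇p there: w2:T, w4:T. ✓
w4: no successors, so ◇(q ∧ p → ◇p) fails. ✗
Satisfying worlds: {w1, w2, w3}.

3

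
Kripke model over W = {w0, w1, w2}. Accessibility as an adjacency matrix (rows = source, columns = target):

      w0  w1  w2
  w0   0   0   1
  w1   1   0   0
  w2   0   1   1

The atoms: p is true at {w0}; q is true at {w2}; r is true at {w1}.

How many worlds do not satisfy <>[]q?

w0: successors {w2}; []q there: w2:F. ✗
w1: successors {w0}; []q there: w0:T. ✓
w2: successors {w1, w2}; []q there: w1:F, w2:F. ✗
Satisfying worlds: {w1}.
So <>[]q fails at the other 2 worlds.

2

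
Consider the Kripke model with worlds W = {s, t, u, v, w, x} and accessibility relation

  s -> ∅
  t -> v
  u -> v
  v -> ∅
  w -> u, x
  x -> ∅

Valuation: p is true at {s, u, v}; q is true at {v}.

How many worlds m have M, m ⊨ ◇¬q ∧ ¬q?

s: ◇¬q is F, ¬q is T. ✗
t: ◇¬q is F, ¬q is T. ✗
u: ◇¬q is F, ¬q is T. ✗
v: ◇¬q is F, ¬q is F. ✗
w: ◇¬q is T, ¬q is T. ✓
x: ◇¬q is F, ¬q is T. ✗
Satisfying worlds: {w}.

1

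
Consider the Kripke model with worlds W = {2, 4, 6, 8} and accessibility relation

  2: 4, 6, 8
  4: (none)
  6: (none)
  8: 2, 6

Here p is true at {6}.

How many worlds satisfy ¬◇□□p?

2: ◇□□p is T. ✗
4: ◇□□p is F. ✓
6: ◇□□p is F. ✓
8: ◇□□p is T. ✗
Satisfying worlds: {4, 6}.

2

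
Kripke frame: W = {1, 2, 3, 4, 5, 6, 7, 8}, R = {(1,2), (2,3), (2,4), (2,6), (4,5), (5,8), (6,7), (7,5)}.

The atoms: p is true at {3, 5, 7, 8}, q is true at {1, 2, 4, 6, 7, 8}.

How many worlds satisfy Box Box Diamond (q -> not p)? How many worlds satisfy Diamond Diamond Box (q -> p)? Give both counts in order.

For Box Box Diamond (q -> not p):
1: successors {2}; Box Diamond (q -> not p) there: 2:F. ✗
2: successors {3, 4, 6}; Box Diamond (q -> not p) there: 3:T, 4:F, 6:T. ✗
3: no successors, so Box Box Diamond (q -> not p) holds vacuously. ✓
4: successors {5}; Box Diamond (q -> not p) there: 5:F. ✗
5: successors {8}; Box Diamond (q -> not p) there: 8:T. ✓
6: successors {7}; Box Diamond (q -> not p) there: 7:F. ✗
7: successors {5}; Box Diamond (q -> not p) there: 5:F. ✗
8: no successors, so Box Box Diamond (q -> not p) holds vacuously. ✓
— 3 worlds.
For Diamond Diamond Box (q -> p):
1: successors {2}; Diamond Box (q -> p) there: 2:T. ✓
2: successors {3, 4, 6}; Diamond Box (q -> p) there: 3:F, 4:T, 6:T. ✓
3: no successors, so Diamond Diamond Box (q -> p) fails. ✗
4: successors {5}; Diamond Box (q -> p) there: 5:T. ✓
5: successors {8}; Diamond Box (q -> p) there: 8:F. ✗
6: successors {7}; Diamond Box (q -> p) there: 7:T. ✓
7: successors {5}; Diamond Box (q -> p) there: 5:T. ✓
8: no successors, so Diamond Diamond Box (q -> p) fails. ✗
— 5 worlds.

3 and 5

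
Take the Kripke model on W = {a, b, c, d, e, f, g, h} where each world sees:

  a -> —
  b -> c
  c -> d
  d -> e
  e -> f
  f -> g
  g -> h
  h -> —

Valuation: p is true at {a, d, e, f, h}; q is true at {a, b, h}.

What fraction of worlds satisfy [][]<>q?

1/2

a: no successors, so [][]<>q holds vacuously. ✓
b: successors {c}; []<>q there: c:F. ✗
c: successors {d}; []<>q there: d:F. ✗
d: successors {e}; []<>q there: e:F. ✗
e: successors {f}; []<>q there: f:T. ✓
f: successors {g}; []<>q there: g:F. ✗
g: successors {h}; []<>q there: h:T. ✓
h: no successors, so [][]<>q holds vacuously. ✓
That's 4 of 8 worlds, so 4/8 = 1/2.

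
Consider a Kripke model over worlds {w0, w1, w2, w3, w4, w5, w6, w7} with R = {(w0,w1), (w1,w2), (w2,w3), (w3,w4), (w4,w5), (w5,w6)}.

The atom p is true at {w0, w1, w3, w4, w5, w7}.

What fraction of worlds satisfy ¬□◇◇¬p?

w0: □◇◇¬p is F. ✓
w1: □◇◇¬p is F. ✓
w2: □◇◇¬p is F. ✓
w3: □◇◇¬p is T. ✗
w4: □◇◇¬p is F. ✓
w5: □◇◇¬p is F. ✓
w6: □◇◇¬p is T. ✗
w7: □◇◇¬p is T. ✗
That's 5 of 8 worlds, so 5/8.

5/8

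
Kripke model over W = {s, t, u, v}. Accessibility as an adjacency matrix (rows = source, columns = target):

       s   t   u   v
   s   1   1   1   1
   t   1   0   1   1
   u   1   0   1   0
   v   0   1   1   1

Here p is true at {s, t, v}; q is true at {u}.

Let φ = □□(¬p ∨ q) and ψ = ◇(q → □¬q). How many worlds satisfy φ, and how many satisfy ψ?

0 and 4

For □□(¬p ∨ q):
s: successors {s, t, u, v}; □(¬p ∨ q) there: s:F, t:F, u:F, v:F. ✗
t: successors {s, u, v}; □(¬p ∨ q) there: s:F, u:F, v:F. ✗
u: successors {s, u}; □(¬p ∨ q) there: s:F, u:F. ✗
v: successors {t, u, v}; □(¬p ∨ q) there: t:F, u:F, v:F. ✗
— 0 worlds.
For ◇(q → □¬q):
s: successors {s, t, u, v}; q → □¬q there: s:T, t:T, u:F, v:T. ✓
t: successors {s, u, v}; q → □¬q there: s:T, u:F, v:T. ✓
u: successors {s, u}; q → □¬q there: s:T, u:F. ✓
v: successors {t, u, v}; q → □¬q there: t:T, u:F, v:T. ✓
— 4 worlds.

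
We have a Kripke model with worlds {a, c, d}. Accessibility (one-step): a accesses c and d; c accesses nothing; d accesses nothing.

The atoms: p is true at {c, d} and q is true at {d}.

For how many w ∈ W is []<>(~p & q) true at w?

2

a: successors {c, d}; <>(~p & q) there: c:F, d:F. ✗
c: no successors, so []<>(~p & q) holds vacuously. ✓
d: no successors, so []<>(~p & q) holds vacuously. ✓
Satisfying worlds: {c, d}.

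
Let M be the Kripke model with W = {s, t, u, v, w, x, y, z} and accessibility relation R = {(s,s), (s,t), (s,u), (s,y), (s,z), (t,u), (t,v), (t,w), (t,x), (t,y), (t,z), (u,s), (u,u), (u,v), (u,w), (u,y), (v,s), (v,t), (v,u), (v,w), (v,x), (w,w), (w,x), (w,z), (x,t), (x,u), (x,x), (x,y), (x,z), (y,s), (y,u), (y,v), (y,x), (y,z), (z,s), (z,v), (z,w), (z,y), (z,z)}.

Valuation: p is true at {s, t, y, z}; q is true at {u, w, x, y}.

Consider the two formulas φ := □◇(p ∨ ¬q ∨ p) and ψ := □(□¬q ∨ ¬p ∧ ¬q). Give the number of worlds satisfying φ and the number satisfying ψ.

For □◇(p ∨ ¬q ∨ p):
s: successors {s, t, u, y, z}; ◇(p ∨ ¬q ∨ p) there: s:T, t:T, u:T, y:T, z:T. ✓
t: successors {u, v, w, x, y, z}; ◇(p ∨ ¬q ∨ p) there: u:T, v:T, w:T, x:T, y:T, z:T. ✓
u: successors {s, u, v, w, y}; ◇(p ∨ ¬q ∨ p) there: s:T, u:T, v:T, w:T, y:T. ✓
v: successors {s, t, u, w, x}; ◇(p ∨ ¬q ∨ p) there: s:T, t:T, u:T, w:T, x:T. ✓
w: successors {w, x, z}; ◇(p ∨ ¬q ∨ p) there: w:T, x:T, z:T. ✓
x: successors {t, u, x, y, z}; ◇(p ∨ ¬q ∨ p) there: t:T, u:T, x:T, y:T, z:T. ✓
y: successors {s, u, v, x, z}; ◇(p ∨ ¬q ∨ p) there: s:T, u:T, v:T, x:T, z:T. ✓
z: successors {s, v, w, y, z}; ◇(p ∨ ¬q ∨ p) there: s:T, v:T, w:T, y:T, z:T. ✓
— 8 worlds.
For □(□¬q ∨ ¬p ∧ ¬q):
s: successors {s, t, u, y, z}; □¬q ∨ ¬p ∧ ¬q there: s:F, t:F, u:F, y:F, z:F. ✗
t: successors {u, v, w, x, y, z}; □¬q ∨ ¬p ∧ ¬q there: u:F, v:T, w:F, x:F, y:F, z:F. ✗
u: successors {s, u, v, w, y}; □¬q ∨ ¬p ∧ ¬q there: s:F, u:F, v:T, w:F, y:F. ✗
v: successors {s, t, u, w, x}; □¬q ∨ ¬p ∧ ¬q there: s:F, t:F, u:F, w:F, x:F. ✗
w: successors {w, x, z}; □¬q ∨ ¬p ∧ ¬q there: w:F, x:F, z:F. ✗
x: successors {t, u, x, y, z}; □¬q ∨ ¬p ∧ ¬q there: t:F, u:F, x:F, y:F, z:F. ✗
y: successors {s, u, v, x, z}; □¬q ∨ ¬p ∧ ¬q there: s:F, u:F, v:T, x:F, z:F. ✗
z: successors {s, v, w, y, z}; □¬q ∨ ¬p ∧ ¬q there: s:F, v:T, w:F, y:F, z:F. ✗
— 0 worlds.

8 and 0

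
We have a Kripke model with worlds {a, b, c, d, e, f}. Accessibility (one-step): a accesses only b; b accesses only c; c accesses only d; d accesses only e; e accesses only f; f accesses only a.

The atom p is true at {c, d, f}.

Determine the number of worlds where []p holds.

3

a: successors {b}; p there: b:F. ✗
b: successors {c}; p there: c:T. ✓
c: successors {d}; p there: d:T. ✓
d: successors {e}; p there: e:F. ✗
e: successors {f}; p there: f:T. ✓
f: successors {a}; p there: a:F. ✗
Satisfying worlds: {b, c, e}.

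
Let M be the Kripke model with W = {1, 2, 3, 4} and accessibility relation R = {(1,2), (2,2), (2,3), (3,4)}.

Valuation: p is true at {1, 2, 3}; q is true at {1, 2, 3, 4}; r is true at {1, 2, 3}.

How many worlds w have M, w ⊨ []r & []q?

1: []r is T, []q is T. ✓
2: []r is T, []q is T. ✓
3: []r is F, []q is T. ✗
4: []r is T, []q is T. ✓
Satisfying worlds: {1, 2, 4}.

3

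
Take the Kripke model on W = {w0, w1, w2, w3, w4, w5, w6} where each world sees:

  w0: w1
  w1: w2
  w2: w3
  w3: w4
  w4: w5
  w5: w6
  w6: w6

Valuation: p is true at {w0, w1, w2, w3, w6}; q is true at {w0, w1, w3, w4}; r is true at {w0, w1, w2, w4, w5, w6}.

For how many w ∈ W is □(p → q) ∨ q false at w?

2

w0: □(p → q) is T, q is T. ✓
w1: □(p → q) is F, q is T. ✓
w2: □(p → q) is T, q is F. ✓
w3: □(p → q) is T, q is T. ✓
w4: □(p → q) is T, q is T. ✓
w5: □(p → q) is F, q is F. ✗
w6: □(p → q) is F, q is F. ✗
Satisfying worlds: {w0, w1, w2, w3, w4}.
So □(p → q) ∨ q fails at the other 2 worlds.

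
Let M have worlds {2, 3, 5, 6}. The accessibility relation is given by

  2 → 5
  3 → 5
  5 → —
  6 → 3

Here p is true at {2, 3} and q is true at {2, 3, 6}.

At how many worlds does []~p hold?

2: successors {5}; ~p there: 5:T. ✓
3: successors {5}; ~p there: 5:T. ✓
5: no successors, so []~p holds vacuously. ✓
6: successors {3}; ~p there: 3:F. ✗
Satisfying worlds: {2, 3, 5}.

3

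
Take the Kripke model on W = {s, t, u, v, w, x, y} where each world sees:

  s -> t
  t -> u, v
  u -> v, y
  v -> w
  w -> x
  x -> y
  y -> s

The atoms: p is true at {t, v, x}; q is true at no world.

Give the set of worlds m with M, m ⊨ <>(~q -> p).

s: successors {t}; ~q -> p there: t:T. ✓
t: successors {u, v}; ~q -> p there: u:F, v:T. ✓
u: successors {v, y}; ~q -> p there: v:T, y:F. ✓
v: successors {w}; ~q -> p there: w:F. ✗
w: successors {x}; ~q -> p there: x:T. ✓
x: successors {y}; ~q -> p there: y:F. ✗
y: successors {s}; ~q -> p there: s:F. ✗

{s, t, u, w}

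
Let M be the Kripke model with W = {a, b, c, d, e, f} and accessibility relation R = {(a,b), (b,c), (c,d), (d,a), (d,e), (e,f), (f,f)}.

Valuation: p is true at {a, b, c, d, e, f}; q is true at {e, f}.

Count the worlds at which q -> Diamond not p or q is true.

6

a: q is F, Diamond not p or q is F. ✓
b: q is F, Diamond not p or q is F. ✓
c: q is F, Diamond not p or q is F. ✓
d: q is F, Diamond not p or q is F. ✓
e: q is T, Diamond not p or q is T. ✓
f: q is T, Diamond not p or q is T. ✓
Satisfying worlds: {a, b, c, d, e, f}.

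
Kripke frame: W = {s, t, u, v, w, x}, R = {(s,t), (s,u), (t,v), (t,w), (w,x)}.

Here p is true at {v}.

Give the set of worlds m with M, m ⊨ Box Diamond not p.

s: successors {t, u}; Diamond not p there: t:T, u:F. ✗
t: successors {v, w}; Diamond not p there: v:F, w:T. ✗
u: no successors, so Box Diamond not p holds vacuously. ✓
v: no successors, so Box Diamond not p holds vacuously. ✓
w: successors {x}; Diamond not p there: x:F. ✗
x: no successors, so Box Diamond not p holds vacuously. ✓

{u, v, x}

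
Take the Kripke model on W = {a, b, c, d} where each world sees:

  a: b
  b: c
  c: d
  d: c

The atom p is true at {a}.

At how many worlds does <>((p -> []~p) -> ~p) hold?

a: successors {b}; (p -> []~p) -> ~p there: b:T. ✓
b: successors {c}; (p -> []~p) -> ~p there: c:T. ✓
c: successors {d}; (p -> []~p) -> ~p there: d:T. ✓
d: successors {c}; (p -> []~p) -> ~p there: c:T. ✓
Satisfying worlds: {a, b, c, d}.

4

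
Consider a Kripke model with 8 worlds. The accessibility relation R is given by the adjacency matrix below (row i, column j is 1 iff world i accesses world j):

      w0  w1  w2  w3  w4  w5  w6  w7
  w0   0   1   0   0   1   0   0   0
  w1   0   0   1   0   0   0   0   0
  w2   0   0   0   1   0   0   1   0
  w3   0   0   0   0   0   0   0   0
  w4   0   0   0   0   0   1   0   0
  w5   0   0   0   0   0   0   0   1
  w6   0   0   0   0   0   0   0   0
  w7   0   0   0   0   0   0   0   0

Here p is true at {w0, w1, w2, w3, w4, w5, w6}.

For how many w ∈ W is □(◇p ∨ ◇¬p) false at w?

w0: successors {w1, w4}; ◇p ∨ ◇¬p there: w1:T, w4:T. ✓
w1: successors {w2}; ◇p ∨ ◇¬p there: w2:T. ✓
w2: successors {w3, w6}; ◇p ∨ ◇¬p there: w3:F, w6:F. ✗
w3: no successors, so □(◇p ∨ ◇¬p) holds vacuously. ✓
w4: successors {w5}; ◇p ∨ ◇¬p there: w5:T. ✓
w5: successors {w7}; ◇p ∨ ◇¬p there: w7:F. ✗
w6: no successors, so □(◇p ∨ ◇¬p) holds vacuously. ✓
w7: no successors, so □(◇p ∨ ◇¬p) holds vacuously. ✓
Satisfying worlds: {w0, w1, w3, w4, w6, w7}.
So □(◇p ∨ ◇¬p) fails at the other 2 worlds.

2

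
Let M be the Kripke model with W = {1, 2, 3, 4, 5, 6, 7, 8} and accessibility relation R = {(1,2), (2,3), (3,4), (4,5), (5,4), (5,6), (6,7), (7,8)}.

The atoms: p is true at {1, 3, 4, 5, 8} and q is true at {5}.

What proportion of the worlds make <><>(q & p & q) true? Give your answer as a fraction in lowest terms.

1/4

1: successors {2}; <>(q & p & q) there: 2:F. ✗
2: successors {3}; <>(q & p & q) there: 3:F. ✗
3: successors {4}; <>(q & p & q) there: 4:T. ✓
4: successors {5}; <>(q & p & q) there: 5:F. ✗
5: successors {4, 6}; <>(q & p & q) there: 4:T, 6:F. ✓
6: successors {7}; <>(q & p & q) there: 7:F. ✗
7: successors {8}; <>(q & p & q) there: 8:F. ✗
8: no successors, so <><>(q & p & q) fails. ✗
That's 2 of 8 worlds, so 2/8 = 1/4.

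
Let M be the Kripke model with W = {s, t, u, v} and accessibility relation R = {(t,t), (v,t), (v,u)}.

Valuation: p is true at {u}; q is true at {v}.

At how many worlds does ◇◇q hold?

0

s: no successors, so ◇◇q fails. ✗
t: successors {t}; ◇q there: t:F. ✗
u: no successors, so ◇◇q fails. ✗
v: successors {t, u}; ◇q there: t:F, u:F. ✗
Satisfying worlds: ∅.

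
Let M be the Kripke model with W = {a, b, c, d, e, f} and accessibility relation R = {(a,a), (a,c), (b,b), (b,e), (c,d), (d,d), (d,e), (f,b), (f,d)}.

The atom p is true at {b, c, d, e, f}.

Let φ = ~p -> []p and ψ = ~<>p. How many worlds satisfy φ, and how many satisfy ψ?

For ~p -> []p:
a: ~p is T, []p is F. ✗
b: ~p is F, []p is T. ✓
c: ~p is F, []p is T. ✓
d: ~p is F, []p is T. ✓
e: ~p is F, []p is T. ✓
f: ~p is F, []p is T. ✓
— 5 worlds.
For ~<>p:
a: <>p is T. ✗
b: <>p is T. ✗
c: <>p is T. ✗
d: <>p is T. ✗
e: <>p is F. ✓
f: <>p is T. ✗
— 1 world.

5 and 1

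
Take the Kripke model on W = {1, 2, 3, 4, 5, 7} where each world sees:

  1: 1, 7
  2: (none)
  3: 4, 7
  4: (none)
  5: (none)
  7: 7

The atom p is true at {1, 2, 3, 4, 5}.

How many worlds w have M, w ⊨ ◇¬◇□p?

1: successors {1, 7}; ¬◇□p there: 1:T, 7:T. ✓
2: no successors, so ◇¬◇□p fails. ✗
3: successors {4, 7}; ¬◇□p there: 4:T, 7:T. ✓
4: no successors, so ◇¬◇□p fails. ✗
5: no successors, so ◇¬◇□p fails. ✗
7: successors {7}; ¬◇□p there: 7:T. ✓
Satisfying worlds: {1, 3, 7}.

3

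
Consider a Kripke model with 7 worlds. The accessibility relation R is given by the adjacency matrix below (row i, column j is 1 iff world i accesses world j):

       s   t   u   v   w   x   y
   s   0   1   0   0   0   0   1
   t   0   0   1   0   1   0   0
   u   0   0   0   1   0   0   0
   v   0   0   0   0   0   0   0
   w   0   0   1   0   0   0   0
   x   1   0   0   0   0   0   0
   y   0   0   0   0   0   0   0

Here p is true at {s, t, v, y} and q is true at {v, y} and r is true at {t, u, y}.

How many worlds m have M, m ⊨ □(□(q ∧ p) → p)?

5

s: successors {t, y}; □(q ∧ p) → p there: t:T, y:T. ✓
t: successors {u, w}; □(q ∧ p) → p there: u:F, w:T. ✗
u: successors {v}; □(q ∧ p) → p there: v:T. ✓
v: no successors, so □(□(q ∧ p) → p) holds vacuously. ✓
w: successors {u}; □(q ∧ p) → p there: u:F. ✗
x: successors {s}; □(q ∧ p) → p there: s:T. ✓
y: no successors, so □(□(q ∧ p) → p) holds vacuously. ✓
Satisfying worlds: {s, u, v, x, y}.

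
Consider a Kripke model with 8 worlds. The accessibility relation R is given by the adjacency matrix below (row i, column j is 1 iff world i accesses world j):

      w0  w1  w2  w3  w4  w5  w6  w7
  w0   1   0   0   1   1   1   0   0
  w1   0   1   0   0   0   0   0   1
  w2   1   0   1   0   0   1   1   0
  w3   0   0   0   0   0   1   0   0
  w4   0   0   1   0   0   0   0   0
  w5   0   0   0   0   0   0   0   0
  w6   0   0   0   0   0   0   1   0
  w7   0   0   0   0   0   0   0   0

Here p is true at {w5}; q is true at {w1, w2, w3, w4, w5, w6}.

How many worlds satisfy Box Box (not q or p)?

3

w0: successors {w0, w3, w4, w5}; Box (not q or p) there: w0:F, w3:T, w4:F, w5:T. ✗
w1: successors {w1, w7}; Box (not q or p) there: w1:F, w7:T. ✗
w2: successors {w0, w2, w5, w6}; Box (not q or p) there: w0:F, w2:F, w5:T, w6:F. ✗
w3: successors {w5}; Box (not q or p) there: w5:T. ✓
w4: successors {w2}; Box (not q or p) there: w2:F. ✗
w5: no successors, so Box Box (not q or p) holds vacuously. ✓
w6: successors {w6}; Box (not q or p) there: w6:F. ✗
w7: no successors, so Box Box (not q or p) holds vacuously. ✓
Satisfying worlds: {w3, w5, w7}.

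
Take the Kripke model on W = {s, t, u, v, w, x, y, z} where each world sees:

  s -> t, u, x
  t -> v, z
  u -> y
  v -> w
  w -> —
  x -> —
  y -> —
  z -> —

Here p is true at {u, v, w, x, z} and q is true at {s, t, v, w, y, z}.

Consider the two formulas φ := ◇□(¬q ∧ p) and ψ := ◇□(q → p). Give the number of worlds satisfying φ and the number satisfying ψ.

4 and 4

For ◇□(¬q ∧ p):
s: successors {t, u, x}; □(¬q ∧ p) there: t:F, u:F, x:T. ✓
t: successors {v, z}; □(¬q ∧ p) there: v:F, z:T. ✓
u: successors {y}; □(¬q ∧ p) there: y:T. ✓
v: successors {w}; □(¬q ∧ p) there: w:T. ✓
w: no successors, so ◇□(¬q ∧ p) fails. ✗
x: no successors, so ◇□(¬q ∧ p) fails. ✗
y: no successors, so ◇□(¬q ∧ p) fails. ✗
z: no successors, so ◇□(¬q ∧ p) fails. ✗
— 4 worlds.
For ◇□(q → p):
s: successors {t, u, x}; □(q → p) there: t:T, u:F, x:T. ✓
t: successors {v, z}; □(q → p) there: v:T, z:T. ✓
u: successors {y}; □(q → p) there: y:T. ✓
v: successors {w}; □(q → p) there: w:T. ✓
w: no successors, so ◇□(q → p) fails. ✗
x: no successors, so ◇□(q → p) fails. ✗
y: no successors, so ◇□(q → p) fails. ✗
z: no successors, so ◇□(q → p) fails. ✗
— 4 worlds.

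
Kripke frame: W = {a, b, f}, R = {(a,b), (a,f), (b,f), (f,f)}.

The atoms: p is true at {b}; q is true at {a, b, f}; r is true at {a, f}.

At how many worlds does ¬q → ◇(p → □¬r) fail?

0

a: ¬q is F, ◇(p → □¬r) is T. ✓
b: ¬q is F, ◇(p → □¬r) is T. ✓
f: ¬q is F, ◇(p → □¬r) is T. ✓
Satisfying worlds: {a, b, f}.
So ¬q → ◇(p → □¬r) fails at the other 0 worlds.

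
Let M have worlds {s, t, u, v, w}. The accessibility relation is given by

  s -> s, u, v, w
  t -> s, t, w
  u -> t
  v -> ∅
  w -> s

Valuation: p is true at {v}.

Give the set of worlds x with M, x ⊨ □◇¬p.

s: successors {s, u, v, w}; ◇¬p there: s:T, u:T, v:F, w:T. ✗
t: successors {s, t, w}; ◇¬p there: s:T, t:T, w:T. ✓
u: successors {t}; ◇¬p there: t:T. ✓
v: no successors, so □◇¬p holds vacuously. ✓
w: successors {s}; ◇¬p there: s:T. ✓

{t, u, v, w}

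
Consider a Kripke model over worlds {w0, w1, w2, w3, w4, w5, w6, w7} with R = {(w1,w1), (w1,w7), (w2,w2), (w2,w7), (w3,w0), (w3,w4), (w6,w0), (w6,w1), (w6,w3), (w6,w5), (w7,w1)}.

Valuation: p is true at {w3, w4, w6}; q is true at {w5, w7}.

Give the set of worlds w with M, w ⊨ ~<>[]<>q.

w0: <>[]<>q is F. ✓
w1: <>[]<>q is T. ✗
w2: <>[]<>q is T. ✗
w3: <>[]<>q is T. ✗
w4: <>[]<>q is F. ✓
w5: <>[]<>q is F. ✓
w6: <>[]<>q is T. ✗
w7: <>[]<>q is F. ✓

{w0, w4, w5, w7}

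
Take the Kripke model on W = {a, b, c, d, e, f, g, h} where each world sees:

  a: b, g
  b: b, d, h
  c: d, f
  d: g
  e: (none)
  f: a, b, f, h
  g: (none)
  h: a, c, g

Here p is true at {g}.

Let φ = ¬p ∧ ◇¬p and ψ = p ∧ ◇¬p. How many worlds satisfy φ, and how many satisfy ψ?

5 and 0

For ¬p ∧ ◇¬p:
a: ¬p is T, ◇¬p is T. ✓
b: ¬p is T, ◇¬p is T. ✓
c: ¬p is T, ◇¬p is T. ✓
d: ¬p is T, ◇¬p is F. ✗
e: ¬p is T, ◇¬p is F. ✗
f: ¬p is T, ◇¬p is T. ✓
g: ¬p is F, ◇¬p is F. ✗
h: ¬p is T, ◇¬p is T. ✓
— 5 worlds.
For p ∧ ◇¬p:
a: p is F, ◇¬p is T. ✗
b: p is F, ◇¬p is T. ✗
c: p is F, ◇¬p is T. ✗
d: p is F, ◇¬p is F. ✗
e: p is F, ◇¬p is F. ✗
f: p is F, ◇¬p is T. ✗
g: p is T, ◇¬p is F. ✗
h: p is F, ◇¬p is T. ✗
— 0 worlds.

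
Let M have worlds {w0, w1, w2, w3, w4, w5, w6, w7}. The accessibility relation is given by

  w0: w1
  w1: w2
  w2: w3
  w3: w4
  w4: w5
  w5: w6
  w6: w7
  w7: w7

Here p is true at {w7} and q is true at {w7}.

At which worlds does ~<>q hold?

{w0, w1, w2, w3, w4, w5}

w0: <>q is F. ✓
w1: <>q is F. ✓
w2: <>q is F. ✓
w3: <>q is F. ✓
w4: <>q is F. ✓
w5: <>q is F. ✓
w6: <>q is T. ✗
w7: <>q is T. ✗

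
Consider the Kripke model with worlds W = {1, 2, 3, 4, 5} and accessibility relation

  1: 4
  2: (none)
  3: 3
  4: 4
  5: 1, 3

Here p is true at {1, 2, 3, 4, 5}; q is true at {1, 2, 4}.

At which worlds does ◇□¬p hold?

∅

1: successors {4}; □¬p there: 4:F. ✗
2: no successors, so ◇□¬p fails. ✗
3: successors {3}; □¬p there: 3:F. ✗
4: successors {4}; □¬p there: 4:F. ✗
5: successors {1, 3}; □¬p there: 1:F, 3:F. ✗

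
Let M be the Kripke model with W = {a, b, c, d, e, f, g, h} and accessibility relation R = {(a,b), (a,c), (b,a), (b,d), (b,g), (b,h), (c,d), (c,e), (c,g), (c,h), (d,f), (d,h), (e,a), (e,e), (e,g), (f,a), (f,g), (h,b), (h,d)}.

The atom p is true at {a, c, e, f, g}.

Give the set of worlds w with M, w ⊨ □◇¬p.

{a, g, h}

a: successors {b, c}; ◇¬p there: b:T, c:T. ✓
b: successors {a, d, g, h}; ◇¬p there: a:T, d:T, g:F, h:T. ✗
c: successors {d, e, g, h}; ◇¬p there: d:T, e:F, g:F, h:T. ✗
d: successors {f, h}; ◇¬p there: f:F, h:T. ✗
e: successors {a, e, g}; ◇¬p there: a:T, e:F, g:F. ✗
f: successors {a, g}; ◇¬p there: a:T, g:F. ✗
g: no successors, so □◇¬p holds vacuously. ✓
h: successors {b, d}; ◇¬p there: b:T, d:T. ✓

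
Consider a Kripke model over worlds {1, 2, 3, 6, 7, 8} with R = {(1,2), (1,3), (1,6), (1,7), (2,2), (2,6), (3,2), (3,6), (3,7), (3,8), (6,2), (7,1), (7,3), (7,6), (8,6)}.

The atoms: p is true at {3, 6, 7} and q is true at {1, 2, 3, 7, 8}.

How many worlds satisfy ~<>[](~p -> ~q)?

1: <>[](~p -> ~q) is F. ✓
2: <>[](~p -> ~q) is F. ✓
3: <>[](~p -> ~q) is T. ✗
6: <>[](~p -> ~q) is F. ✓
7: <>[](~p -> ~q) is F. ✓
8: <>[](~p -> ~q) is F. ✓
Satisfying worlds: {1, 2, 6, 7, 8}.

5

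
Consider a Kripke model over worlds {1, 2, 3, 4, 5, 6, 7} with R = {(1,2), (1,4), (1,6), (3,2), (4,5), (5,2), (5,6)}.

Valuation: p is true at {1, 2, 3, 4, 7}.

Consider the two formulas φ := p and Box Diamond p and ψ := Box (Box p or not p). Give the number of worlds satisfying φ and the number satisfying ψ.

3 and 6

For p and Box Diamond p:
1: p is T, Box Diamond p is F. ✗
2: p is T, Box Diamond p is T. ✓
3: p is T, Box Diamond p is F. ✗
4: p is T, Box Diamond p is T. ✓
5: p is F, Box Diamond p is F. ✗
6: p is F, Box Diamond p is T. ✗
7: p is T, Box Diamond p is T. ✓
— 3 worlds.
For Box (Box p or not p):
1: successors {2, 4, 6}; Box p or not p there: 2:T, 4:F, 6:T. ✗
2: no successors, so Box (Box p or not p) holds vacuously. ✓
3: successors {2}; Box p or not p there: 2:T. ✓
4: successors {5}; Box p or not p there: 5:T. ✓
5: successors {2, 6}; Box p or not p there: 2:T, 6:T. ✓
6: no successors, so Box (Box p or not p) holds vacuously. ✓
7: no successors, so Box (Box p or not p) holds vacuously. ✓
— 6 worlds.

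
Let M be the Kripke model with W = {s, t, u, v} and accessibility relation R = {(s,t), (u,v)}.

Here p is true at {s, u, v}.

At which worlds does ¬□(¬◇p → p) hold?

s: □(¬◇p → p) is F. ✓
t: □(¬◇p → p) is T. ✗
u: □(¬◇p → p) is T. ✗
v: □(¬◇p → p) is T. ✗

{s}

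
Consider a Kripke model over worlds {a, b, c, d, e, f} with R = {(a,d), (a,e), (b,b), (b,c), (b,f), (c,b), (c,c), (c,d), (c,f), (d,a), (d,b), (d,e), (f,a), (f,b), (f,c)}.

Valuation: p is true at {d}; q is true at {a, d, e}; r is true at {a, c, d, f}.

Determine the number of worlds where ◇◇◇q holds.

a: successors {d, e}; ◇◇q there: d:T, e:F. ✓
b: successors {b, c, f}; ◇◇q there: b:T, c:T, f:T. ✓
c: successors {b, c, d, f}; ◇◇q there: b:T, c:T, d:T, f:T. ✓
d: successors {a, b, e}; ◇◇q there: a:T, b:T, e:F. ✓
e: no successors, so ◇◇◇q fails. ✗
f: successors {a, b, c}; ◇◇q there: a:T, b:T, c:T. ✓
Satisfying worlds: {a, b, c, d, f}.

5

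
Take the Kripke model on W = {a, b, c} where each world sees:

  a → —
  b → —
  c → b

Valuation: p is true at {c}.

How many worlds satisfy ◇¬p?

a: no successors, so ◇¬p fails. ✗
b: no successors, so ◇¬p fails. ✗
c: successors {b}; ¬p there: b:T. ✓
Satisfying worlds: {c}.

1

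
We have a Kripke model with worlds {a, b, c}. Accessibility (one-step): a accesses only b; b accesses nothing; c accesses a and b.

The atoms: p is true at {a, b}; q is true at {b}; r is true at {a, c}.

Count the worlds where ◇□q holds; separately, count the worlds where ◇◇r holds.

For ◇□q:
a: successors {b}; □q there: b:T. ✓
b: no successors, so ◇□q fails. ✗
c: successors {a, b}; □q there: a:T, b:T. ✓
— 2 worlds.
For ◇◇r:
a: successors {b}; ◇r there: b:F. ✗
b: no successors, so ◇◇r fails. ✗
c: successors {a, b}; ◇r there: a:F, b:F. ✗
— 0 worlds.

2 and 0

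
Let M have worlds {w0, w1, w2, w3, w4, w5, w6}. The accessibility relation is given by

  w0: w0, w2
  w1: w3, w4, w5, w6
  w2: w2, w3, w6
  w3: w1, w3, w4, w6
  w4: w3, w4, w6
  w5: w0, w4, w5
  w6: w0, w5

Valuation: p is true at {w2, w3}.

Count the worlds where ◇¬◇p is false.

1

w0: successors {w0, w2}; ¬◇p there: w0:F, w2:F. ✗
w1: successors {w3, w4, w5, w6}; ¬◇p there: w3:F, w4:F, w5:T, w6:T. ✓
w2: successors {w2, w3, w6}; ¬◇p there: w2:F, w3:F, w6:T. ✓
w3: successors {w1, w3, w4, w6}; ¬◇p there: w1:F, w3:F, w4:F, w6:T. ✓
w4: successors {w3, w4, w6}; ¬◇p there: w3:F, w4:F, w6:T. ✓
w5: successors {w0, w4, w5}; ¬◇p there: w0:F, w4:F, w5:T. ✓
w6: successors {w0, w5}; ¬◇p there: w0:F, w5:T. ✓
Satisfying worlds: {w1, w2, w3, w4, w5, w6}.
So ◇¬◇p fails at the other 1 world.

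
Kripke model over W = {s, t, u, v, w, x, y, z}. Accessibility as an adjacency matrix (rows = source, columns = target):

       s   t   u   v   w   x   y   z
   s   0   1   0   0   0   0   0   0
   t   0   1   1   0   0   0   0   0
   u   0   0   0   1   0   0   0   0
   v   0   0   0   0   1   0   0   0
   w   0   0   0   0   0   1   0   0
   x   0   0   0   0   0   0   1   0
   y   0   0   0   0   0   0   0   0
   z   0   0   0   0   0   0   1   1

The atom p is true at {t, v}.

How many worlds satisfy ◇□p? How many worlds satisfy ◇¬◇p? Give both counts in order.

For ◇□p:
s: successors {t}; □p there: t:F. ✗
t: successors {t, u}; □p there: t:F, u:T. ✓
u: successors {v}; □p there: v:F. ✗
v: successors {w}; □p there: w:F. ✗
w: successors {x}; □p there: x:F. ✗
x: successors {y}; □p there: y:T. ✓
y: no successors, so ◇□p fails. ✗
z: successors {y, z}; □p there: y:T, z:F. ✓
— 3 worlds.
For ◇¬◇p:
s: successors {t}; ¬◇p there: t:F. ✗
t: successors {t, u}; ¬◇p there: t:F, u:F. ✗
u: successors {v}; ¬◇p there: v:T. ✓
v: successors {w}; ¬◇p there: w:T. ✓
w: successors {x}; ¬◇p there: x:T. ✓
x: successors {y}; ¬◇p there: y:T. ✓
y: no successors, so ◇¬◇p fails. ✗
z: successors {y, z}; ¬◇p there: y:T, z:T. ✓
— 5 worlds.

3 and 5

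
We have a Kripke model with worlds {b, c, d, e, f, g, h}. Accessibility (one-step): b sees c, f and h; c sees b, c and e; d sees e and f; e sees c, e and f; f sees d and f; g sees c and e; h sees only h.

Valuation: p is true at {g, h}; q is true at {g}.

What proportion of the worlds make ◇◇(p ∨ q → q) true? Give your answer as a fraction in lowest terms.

6/7

b: successors {c, f, h}; ◇(p ∨ q → q) there: c:T, f:T, h:F. ✓
c: successors {b, c, e}; ◇(p ∨ q → q) there: b:T, c:T, e:T. ✓
d: successors {e, f}; ◇(p ∨ q → q) there: e:T, f:T. ✓
e: successors {c, e, f}; ◇(p ∨ q → q) there: c:T, e:T, f:T. ✓
f: successors {d, f}; ◇(p ∨ q → q) there: d:T, f:T. ✓
g: successors {c, e}; ◇(p ∨ q → q) there: c:T, e:T. ✓
h: successors {h}; ◇(p ∨ q → q) there: h:F. ✗
That's 6 of 7 worlds, so 6/7.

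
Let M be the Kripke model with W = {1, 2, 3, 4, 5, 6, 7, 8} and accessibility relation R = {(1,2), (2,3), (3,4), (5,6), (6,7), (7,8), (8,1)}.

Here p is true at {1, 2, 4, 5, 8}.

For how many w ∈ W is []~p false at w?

1: successors {2}; ~p there: 2:F. ✗
2: successors {3}; ~p there: 3:T. ✓
3: successors {4}; ~p there: 4:F. ✗
4: no successors, so []~p holds vacuously. ✓
5: successors {6}; ~p there: 6:T. ✓
6: successors {7}; ~p there: 7:T. ✓
7: successors {8}; ~p there: 8:F. ✗
8: successors {1}; ~p there: 1:F. ✗
Satisfying worlds: {2, 4, 5, 6}.
So []~p fails at the other 4 worlds.

4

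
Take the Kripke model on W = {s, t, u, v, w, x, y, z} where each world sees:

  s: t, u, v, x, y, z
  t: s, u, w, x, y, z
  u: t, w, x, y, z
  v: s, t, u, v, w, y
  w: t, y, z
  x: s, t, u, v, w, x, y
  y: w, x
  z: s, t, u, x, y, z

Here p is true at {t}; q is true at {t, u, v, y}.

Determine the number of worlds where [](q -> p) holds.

s: successors {t, u, v, x, y, z}; q -> p there: t:T, u:F, v:F, x:T, y:F, z:T. ✗
t: successors {s, u, w, x, y, z}; q -> p there: s:T, u:F, w:T, x:T, y:F, z:T. ✗
u: successors {t, w, x, y, z}; q -> p there: t:T, w:T, x:T, y:F, z:T. ✗
v: successors {s, t, u, v, w, y}; q -> p there: s:T, t:T, u:F, v:F, w:T, y:F. ✗
w: successors {t, y, z}; q -> p there: t:T, y:F, z:T. ✗
x: successors {s, t, u, v, w, x, y}; q -> p there: s:T, t:T, u:F, v:F, w:T, x:T, y:F. ✗
y: successors {w, x}; q -> p there: w:T, x:T. ✓
z: successors {s, t, u, x, y, z}; q -> p there: s:T, t:T, u:F, x:T, y:F, z:T. ✗
Satisfying worlds: {y}.

1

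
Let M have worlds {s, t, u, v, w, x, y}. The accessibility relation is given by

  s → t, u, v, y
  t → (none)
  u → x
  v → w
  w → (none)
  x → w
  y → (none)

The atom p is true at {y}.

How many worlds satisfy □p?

3

s: successors {t, u, v, y}; p there: t:F, u:F, v:F, y:T. ✗
t: no successors, so □p holds vacuously. ✓
u: successors {x}; p there: x:F. ✗
v: successors {w}; p there: w:F. ✗
w: no successors, so □p holds vacuously. ✓
x: successors {w}; p there: w:F. ✗
y: no successors, so □p holds vacuously. ✓
Satisfying worlds: {t, w, y}.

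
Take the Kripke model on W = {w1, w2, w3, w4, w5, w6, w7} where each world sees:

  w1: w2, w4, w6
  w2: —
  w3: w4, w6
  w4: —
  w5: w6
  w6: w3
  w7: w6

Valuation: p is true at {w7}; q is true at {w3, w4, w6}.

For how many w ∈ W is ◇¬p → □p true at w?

2

w1: ◇¬p is T, □p is F. ✗
w2: ◇¬p is F, □p is T. ✓
w3: ◇¬p is T, □p is F. ✗
w4: ◇¬p is F, □p is T. ✓
w5: ◇¬p is T, □p is F. ✗
w6: ◇¬p is T, □p is F. ✗
w7: ◇¬p is T, □p is F. ✗
Satisfying worlds: {w2, w4}.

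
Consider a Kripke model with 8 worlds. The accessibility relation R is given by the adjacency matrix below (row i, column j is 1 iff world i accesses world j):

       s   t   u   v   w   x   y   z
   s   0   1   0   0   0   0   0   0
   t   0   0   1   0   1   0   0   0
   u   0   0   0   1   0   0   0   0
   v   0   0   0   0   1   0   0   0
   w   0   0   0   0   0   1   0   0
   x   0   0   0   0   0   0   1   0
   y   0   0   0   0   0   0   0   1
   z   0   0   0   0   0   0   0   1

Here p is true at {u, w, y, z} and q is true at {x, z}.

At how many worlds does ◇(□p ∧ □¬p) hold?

0

s: successors {t}; □p ∧ □¬p there: t:F. ✗
t: successors {u, w}; □p ∧ □¬p there: u:F, w:F. ✗
u: successors {v}; □p ∧ □¬p there: v:F. ✗
v: successors {w}; □p ∧ □¬p there: w:F. ✗
w: successors {x}; □p ∧ □¬p there: x:F. ✗
x: successors {y}; □p ∧ □¬p there: y:F. ✗
y: successors {z}; □p ∧ □¬p there: z:F. ✗
z: successors {z}; □p ∧ □¬p there: z:F. ✗
Satisfying worlds: ∅.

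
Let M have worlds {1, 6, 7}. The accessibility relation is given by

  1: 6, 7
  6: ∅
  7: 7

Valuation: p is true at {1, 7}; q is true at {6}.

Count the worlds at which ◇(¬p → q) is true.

2

1: successors {6, 7}; ¬p → q there: 6:T, 7:T. ✓
6: no successors, so ◇(¬p → q) fails. ✗
7: successors {7}; ¬p → q there: 7:T. ✓
Satisfying worlds: {1, 7}.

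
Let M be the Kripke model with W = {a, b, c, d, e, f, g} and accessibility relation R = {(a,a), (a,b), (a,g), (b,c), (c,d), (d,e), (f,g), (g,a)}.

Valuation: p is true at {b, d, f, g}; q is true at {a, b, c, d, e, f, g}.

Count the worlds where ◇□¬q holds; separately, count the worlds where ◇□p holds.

1 and 2

For ◇□¬q:
a: successors {a, b, g}; □¬q there: a:F, b:F, g:F. ✗
b: successors {c}; □¬q there: c:F. ✗
c: successors {d}; □¬q there: d:F. ✗
d: successors {e}; □¬q there: e:T. ✓
e: no successors, so ◇□¬q fails. ✗
f: successors {g}; □¬q there: g:F. ✗
g: successors {a}; □¬q there: a:F. ✗
— 1 world.
For ◇□p:
a: successors {a, b, g}; □p there: a:F, b:F, g:F. ✗
b: successors {c}; □p there: c:T. ✓
c: successors {d}; □p there: d:F. ✗
d: successors {e}; □p there: e:T. ✓
e: no successors, so ◇□p fails. ✗
f: successors {g}; □p there: g:F. ✗
g: successors {a}; □p there: a:F. ✗
— 2 worlds.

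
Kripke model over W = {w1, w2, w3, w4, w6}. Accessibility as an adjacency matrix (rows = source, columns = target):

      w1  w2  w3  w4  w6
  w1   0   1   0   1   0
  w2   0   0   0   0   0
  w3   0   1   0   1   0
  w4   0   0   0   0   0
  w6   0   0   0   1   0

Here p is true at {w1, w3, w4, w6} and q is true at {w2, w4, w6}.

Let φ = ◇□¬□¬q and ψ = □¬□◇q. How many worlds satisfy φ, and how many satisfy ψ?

For ◇□¬□¬q:
w1: successors {w2, w4}; □¬□¬q there: w2:T, w4:T. ✓
w2: no successors, so ◇□¬□¬q fails. ✗
w3: successors {w2, w4}; □¬□¬q there: w2:T, w4:T. ✓
w4: no successors, so ◇□¬□¬q fails. ✗
w6: successors {w4}; □¬□¬q there: w4:T. ✓
— 3 worlds.
For □¬□◇q:
w1: successors {w2, w4}; ¬□◇q there: w2:F, w4:F. ✗
w2: no successors, so □¬□◇q holds vacuously. ✓
w3: successors {w2, w4}; ¬□◇q there: w2:F, w4:F. ✗
w4: no successors, so □¬□◇q holds vacuously. ✓
w6: successors {w4}; ¬□◇q there: w4:F. ✗
— 2 worlds.

3 and 2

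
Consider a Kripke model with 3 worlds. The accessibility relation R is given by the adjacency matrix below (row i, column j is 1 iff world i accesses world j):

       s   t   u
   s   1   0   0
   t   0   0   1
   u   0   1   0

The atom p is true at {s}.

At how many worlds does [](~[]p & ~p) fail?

1

s: successors {s}; ~[]p & ~p there: s:F. ✗
t: successors {u}; ~[]p & ~p there: u:T. ✓
u: successors {t}; ~[]p & ~p there: t:T. ✓
Satisfying worlds: {t, u}.
So [](~[]p & ~p) fails at the other 1 world.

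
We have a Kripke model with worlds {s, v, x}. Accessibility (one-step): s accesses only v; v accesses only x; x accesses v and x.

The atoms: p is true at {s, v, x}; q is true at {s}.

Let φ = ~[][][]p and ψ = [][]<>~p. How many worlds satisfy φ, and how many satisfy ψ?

For ~[][][]p:
s: [][][]p is T. ✗
v: [][][]p is T. ✗
x: [][][]p is T. ✗
— 0 worlds.
For [][]<>~p:
s: successors {v}; []<>~p there: v:F. ✗
v: successors {x}; []<>~p there: x:F. ✗
x: successors {v, x}; []<>~p there: v:F, x:F. ✗
— 0 worlds.

0 and 0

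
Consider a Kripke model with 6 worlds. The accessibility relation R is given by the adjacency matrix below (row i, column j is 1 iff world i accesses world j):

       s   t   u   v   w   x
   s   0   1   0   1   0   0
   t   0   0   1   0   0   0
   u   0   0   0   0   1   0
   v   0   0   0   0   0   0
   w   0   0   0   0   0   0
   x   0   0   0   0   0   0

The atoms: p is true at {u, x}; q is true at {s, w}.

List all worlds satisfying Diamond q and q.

∅

s: Diamond q is F, q is T. ✗
t: Diamond q is F, q is F. ✗
u: Diamond q is T, q is F. ✗
v: Diamond q is F, q is F. ✗
w: Diamond q is F, q is T. ✗
x: Diamond q is F, q is F. ✗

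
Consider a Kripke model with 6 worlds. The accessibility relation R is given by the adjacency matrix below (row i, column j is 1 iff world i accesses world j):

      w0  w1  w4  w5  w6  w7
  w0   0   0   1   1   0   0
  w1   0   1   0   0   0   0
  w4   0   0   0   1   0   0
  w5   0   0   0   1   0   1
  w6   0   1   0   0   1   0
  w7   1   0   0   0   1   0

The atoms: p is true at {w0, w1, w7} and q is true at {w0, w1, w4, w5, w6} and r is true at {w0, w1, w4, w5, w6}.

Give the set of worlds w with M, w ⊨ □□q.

{w1, w6, w7}

w0: successors {w4, w5}; □q there: w4:T, w5:F. ✗
w1: successors {w1}; □q there: w1:T. ✓
w4: successors {w5}; □q there: w5:F. ✗
w5: successors {w5, w7}; □q there: w5:F, w7:T. ✗
w6: successors {w1, w6}; □q there: w1:T, w6:T. ✓
w7: successors {w0, w6}; □q there: w0:T, w6:T. ✓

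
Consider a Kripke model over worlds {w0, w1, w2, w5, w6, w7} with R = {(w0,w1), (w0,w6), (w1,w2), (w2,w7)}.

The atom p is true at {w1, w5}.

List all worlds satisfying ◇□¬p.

w0: successors {w1, w6}; □¬p there: w1:T, w6:T. ✓
w1: successors {w2}; □¬p there: w2:T. ✓
w2: successors {w7}; □¬p there: w7:T. ✓
w5: no successors, so ◇□¬p fails. ✗
w6: no successors, so ◇□¬p fails. ✗
w7: no successors, so ◇□¬p fails. ✗

{w0, w1, w2}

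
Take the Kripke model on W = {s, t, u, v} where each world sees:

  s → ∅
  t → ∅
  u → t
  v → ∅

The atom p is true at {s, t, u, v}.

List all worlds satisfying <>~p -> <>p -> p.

s: <>~p is F, <>p -> p is T. ✓
t: <>~p is F, <>p -> p is T. ✓
u: <>~p is F, <>p -> p is T. ✓
v: <>~p is F, <>p -> p is T. ✓

{s, t, u, v}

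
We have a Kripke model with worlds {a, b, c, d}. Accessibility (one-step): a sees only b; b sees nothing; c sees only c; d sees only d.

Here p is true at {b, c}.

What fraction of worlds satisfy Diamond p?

a: successors {b}; p there: b:T. ✓
b: no successors, so Diamond p fails. ✗
c: successors {c}; p there: c:T. ✓
d: successors {d}; p there: d:F. ✗
That's 2 of 4 worlds, so 2/4 = 1/2.

1/2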